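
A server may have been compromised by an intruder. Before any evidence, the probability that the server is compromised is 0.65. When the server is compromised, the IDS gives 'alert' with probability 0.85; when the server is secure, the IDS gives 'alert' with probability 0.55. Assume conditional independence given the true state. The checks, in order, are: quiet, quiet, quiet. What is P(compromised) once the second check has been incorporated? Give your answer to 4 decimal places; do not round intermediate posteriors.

0.1711

After 'quiet': P(compromised) = 0.15·0.6500 / (0.15·0.6500 + 0.45·0.3500) ≈ 0.3824
After 'quiet': P(compromised) = 0.15·0.3824 / (0.15·0.3824 + 0.45·0.6176) ≈ 0.1711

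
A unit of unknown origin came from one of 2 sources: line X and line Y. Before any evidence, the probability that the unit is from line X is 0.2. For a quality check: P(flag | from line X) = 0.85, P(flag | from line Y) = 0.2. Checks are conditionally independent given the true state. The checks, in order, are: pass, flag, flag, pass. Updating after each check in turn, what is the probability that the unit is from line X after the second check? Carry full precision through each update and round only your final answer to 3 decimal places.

0.166

After 'pass': P(line X) = 0.15·0.2000 / (0.15·0.2000 + 0.8·0.8000) ≈ 0.0448
After 'flag': P(line X) = 0.85·0.0448 / (0.85·0.0448 + 0.2·0.9552) ≈ 0.1661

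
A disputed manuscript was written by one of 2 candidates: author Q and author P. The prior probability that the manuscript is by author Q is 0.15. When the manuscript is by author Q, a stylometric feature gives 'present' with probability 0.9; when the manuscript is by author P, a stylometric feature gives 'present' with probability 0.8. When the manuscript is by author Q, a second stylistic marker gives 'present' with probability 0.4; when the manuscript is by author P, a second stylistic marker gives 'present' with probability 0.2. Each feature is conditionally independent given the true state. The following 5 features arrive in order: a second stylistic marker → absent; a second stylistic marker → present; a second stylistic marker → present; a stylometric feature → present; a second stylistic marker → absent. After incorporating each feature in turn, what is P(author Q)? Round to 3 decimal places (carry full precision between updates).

0.309

After a second stylistic marker='absent': P(author Q) = 0.6·0.1500 / (0.6·0.1500 + 0.8·0.8500) ≈ 0.1169
After a second stylistic marker='present': P(author Q) = 0.4·0.1169 / (0.4·0.1169 + 0.2·0.8831) ≈ 0.2093
After a second stylistic marker='present': P(author Q) = 0.4·0.2093 / (0.4·0.2093 + 0.2·0.7907) ≈ 0.3462
After a stylometric feature='present': P(author Q) = 0.9·0.3462 / (0.9·0.3462 + 0.8·0.6538) ≈ 0.3733
After a second stylistic marker='absent': P(author Q) = 0.6·0.3733 / (0.6·0.3733 + 0.8·0.6267) ≈ 0.3088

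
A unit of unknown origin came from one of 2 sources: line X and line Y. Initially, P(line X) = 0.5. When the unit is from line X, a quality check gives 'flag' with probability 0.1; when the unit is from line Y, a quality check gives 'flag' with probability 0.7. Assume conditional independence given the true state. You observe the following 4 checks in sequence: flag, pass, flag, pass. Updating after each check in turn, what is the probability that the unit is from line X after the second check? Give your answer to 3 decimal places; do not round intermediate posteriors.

After 'flag': P(line X) = 0.1·0.5000 / (0.1·0.5000 + 0.7·0.5000) ≈ 0.1250
After 'pass': P(line X) = 0.9·0.1250 / (0.9·0.1250 + 0.3·0.8750) ≈ 0.3000

0.300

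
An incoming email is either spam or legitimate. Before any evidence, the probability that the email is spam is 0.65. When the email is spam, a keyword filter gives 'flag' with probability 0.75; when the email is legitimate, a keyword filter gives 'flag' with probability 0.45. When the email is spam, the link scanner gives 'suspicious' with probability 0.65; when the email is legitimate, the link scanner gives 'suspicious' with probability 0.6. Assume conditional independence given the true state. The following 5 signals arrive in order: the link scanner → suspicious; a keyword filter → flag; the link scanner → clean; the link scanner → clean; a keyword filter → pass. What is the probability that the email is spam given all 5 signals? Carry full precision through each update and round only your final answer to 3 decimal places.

After the link scanner='suspicious': P(spam) = 0.65·0.6500 / (0.65·0.6500 + 0.6·0.3500) ≈ 0.6680
After a keyword filter='flag': P(spam) = 0.75·0.6680 / (0.75·0.6680 + 0.45·0.3320) ≈ 0.7703
After the link scanner='clean': P(spam) = 0.35·0.7703 / (0.35·0.7703 + 0.4·0.2297) ≈ 0.7458
After the link scanner='clean': P(spam) = 0.35·0.7458 / (0.35·0.7458 + 0.4·0.2542) ≈ 0.7197
After a keyword filter='pass': P(spam) = 0.25·0.7197 / (0.25·0.7197 + 0.55·0.2803) ≈ 0.5385

0.539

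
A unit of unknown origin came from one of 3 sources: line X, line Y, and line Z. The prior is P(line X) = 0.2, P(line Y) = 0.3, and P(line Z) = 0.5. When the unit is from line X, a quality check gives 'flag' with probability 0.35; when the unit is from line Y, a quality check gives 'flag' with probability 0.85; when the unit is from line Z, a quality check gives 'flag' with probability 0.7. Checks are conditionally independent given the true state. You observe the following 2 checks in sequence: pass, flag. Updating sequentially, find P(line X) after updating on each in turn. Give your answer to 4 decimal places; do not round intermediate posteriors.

0.2411

Each posterior becomes the prior for the next update.
After 'pass': normaliser = 0.65·0.2000 + 0.15·0.3000 + 0.3·0.5000; P(line X) ≈ 0.4000, P(line Y) ≈ 0.1385, P(line Z) ≈ 0.4615
After 'flag': normaliser = 0.35·0.4000 + 0.85·0.1385 + 0.7·0.4615; P(line X) ≈ 0.2411, P(line Y) ≈ 0.2026, P(line Z) ≈ 0.5563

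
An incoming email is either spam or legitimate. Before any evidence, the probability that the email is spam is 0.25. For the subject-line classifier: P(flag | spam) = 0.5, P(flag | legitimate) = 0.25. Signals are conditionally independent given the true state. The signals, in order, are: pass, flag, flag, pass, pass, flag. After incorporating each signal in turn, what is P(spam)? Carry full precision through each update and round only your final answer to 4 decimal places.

After 'pass': P(spam) = 0.5·0.2500 / (0.5·0.2500 + 0.75·0.7500) ≈ 0.1818
After 'flag': P(spam) = 0.5·0.1818 / (0.5·0.1818 + 0.25·0.8182) ≈ 0.3077
After 'flag': P(spam) = 0.5·0.3077 / (0.5·0.3077 + 0.25·0.6923) ≈ 0.4706
After 'pass': P(spam) = 0.5·0.4706 / (0.5·0.4706 + 0.75·0.5294) ≈ 0.3721
After 'pass': P(spam) = 0.5·0.3721 / (0.5·0.3721 + 0.75·0.6279) ≈ 0.2832
After 'flag': P(spam) = 0.5·0.2832 / (0.5·0.2832 + 0.25·0.7168) ≈ 0.4414

0.4414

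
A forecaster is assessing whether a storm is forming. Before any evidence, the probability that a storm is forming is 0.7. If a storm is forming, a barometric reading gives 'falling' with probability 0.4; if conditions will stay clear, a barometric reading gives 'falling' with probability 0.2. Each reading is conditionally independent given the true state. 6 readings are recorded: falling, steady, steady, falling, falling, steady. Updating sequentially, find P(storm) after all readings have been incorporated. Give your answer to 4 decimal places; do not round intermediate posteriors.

0.8873

After 'falling': P(storm) = 0.4·0.7000 / (0.4·0.7000 + 0.2·0.3000) ≈ 0.8235
After 'steady': P(storm) = 0.6·0.8235 / (0.6·0.8235 + 0.8·0.1765) ≈ 0.7778
After 'steady': P(storm) = 0.6·0.7778 / (0.6·0.7778 + 0.8·0.2222) ≈ 0.7241
After 'falling': P(storm) = 0.4·0.7241 / (0.4·0.7241 + 0.2·0.2759) ≈ 0.8400
After 'falling': P(storm) = 0.4·0.8400 / (0.4·0.8400 + 0.2·0.1600) ≈ 0.9130
After 'steady': P(storm) = 0.6·0.9130 / (0.6·0.9130 + 0.8·0.0870) ≈ 0.8873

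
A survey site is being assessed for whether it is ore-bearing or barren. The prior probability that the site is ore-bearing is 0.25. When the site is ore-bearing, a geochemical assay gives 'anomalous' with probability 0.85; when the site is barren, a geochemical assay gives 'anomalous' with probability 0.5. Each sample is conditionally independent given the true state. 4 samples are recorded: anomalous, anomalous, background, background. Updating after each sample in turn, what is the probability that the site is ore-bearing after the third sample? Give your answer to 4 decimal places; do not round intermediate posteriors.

After 'anomalous': P(ore) = 0.85·0.2500 / (0.85·0.2500 + 0.5·0.7500) ≈ 0.3617
After 'anomalous': P(ore) = 0.85·0.3617 / (0.85·0.3617 + 0.5·0.6383) ≈ 0.4907
After 'background': P(ore) = 0.15·0.4907 / (0.15·0.4907 + 0.5·0.5093) ≈ 0.2242

0.2242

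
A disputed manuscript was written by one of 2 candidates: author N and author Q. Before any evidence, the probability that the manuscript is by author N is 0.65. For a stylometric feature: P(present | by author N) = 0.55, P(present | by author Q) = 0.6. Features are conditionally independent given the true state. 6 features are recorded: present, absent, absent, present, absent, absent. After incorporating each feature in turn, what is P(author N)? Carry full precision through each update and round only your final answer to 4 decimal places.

After 'present': P(author N) = 0.55·0.6500 / (0.55·0.6500 + 0.6·0.3500) ≈ 0.6300
After 'absent': P(author N) = 0.45·0.6300 / (0.45·0.6300 + 0.4·0.3700) ≈ 0.6570
After 'absent': P(author N) = 0.45·0.6570 / (0.45·0.6570 + 0.4·0.3430) ≈ 0.6830
After 'present': P(author N) = 0.55·0.6830 / (0.55·0.6830 + 0.6·0.3170) ≈ 0.6639
After 'absent': P(author N) = 0.45·0.6639 / (0.45·0.6639 + 0.4·0.3361) ≈ 0.6896
After 'absent': P(author N) = 0.45·0.6896 / (0.45·0.6896 + 0.4·0.3104) ≈ 0.7143

0.7143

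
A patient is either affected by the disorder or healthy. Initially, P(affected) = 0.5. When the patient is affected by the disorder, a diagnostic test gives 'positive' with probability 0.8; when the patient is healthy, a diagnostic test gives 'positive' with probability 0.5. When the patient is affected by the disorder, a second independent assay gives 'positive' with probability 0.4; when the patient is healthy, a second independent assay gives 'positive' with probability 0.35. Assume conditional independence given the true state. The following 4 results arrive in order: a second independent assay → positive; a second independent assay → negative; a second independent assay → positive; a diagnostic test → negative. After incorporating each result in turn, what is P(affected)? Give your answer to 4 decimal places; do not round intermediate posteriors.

Each posterior becomes the prior for the next update.
After a second independent assay='positive': P(affected) = 0.4·0.5000 / (0.4·0.5000 + 0.35·0.5000) ≈ 0.5333
After a second independent assay='negative': P(affected) = 0.6·0.5333 / (0.6·0.5333 + 0.65·0.4667) ≈ 0.5134
After a second independent assay='positive': P(affected) = 0.4·0.5134 / (0.4·0.5134 + 0.35·0.4866) ≈ 0.5466
After a diagnostic test='negative': P(affected) = 0.2·0.5466 / (0.2·0.5466 + 0.5·0.4534) ≈ 0.3254

0.3254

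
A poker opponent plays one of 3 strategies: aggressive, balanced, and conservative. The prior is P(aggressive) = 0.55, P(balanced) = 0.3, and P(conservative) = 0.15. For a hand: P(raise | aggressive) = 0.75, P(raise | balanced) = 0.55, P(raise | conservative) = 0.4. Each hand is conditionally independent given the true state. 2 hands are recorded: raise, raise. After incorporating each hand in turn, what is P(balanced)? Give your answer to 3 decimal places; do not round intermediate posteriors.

Apply Bayes' rule sequentially, carrying P(balanced) forward.
After 'raise': normaliser = 0.75·0.5500 + 0.55·0.3000 + 0.4·0.1500; P(aggressive) ≈ 0.6471, P(balanced) ≈ 0.2588, P(conservative) ≈ 0.0941
After 'raise': normaliser = 0.75·0.6471 + 0.55·0.2588 + 0.4·0.0941; P(aggressive) ≈ 0.7294, P(balanced) ≈ 0.2140, P(conservative) ≈ 0.0566

0.214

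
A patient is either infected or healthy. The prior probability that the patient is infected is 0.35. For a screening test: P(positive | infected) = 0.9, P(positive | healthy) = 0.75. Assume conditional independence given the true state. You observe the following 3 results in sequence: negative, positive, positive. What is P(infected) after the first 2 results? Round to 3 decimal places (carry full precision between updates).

0.205

After 'negative': P(infected) = 0.1·0.3500 / (0.1·0.3500 + 0.25·0.6500) ≈ 0.1772
After 'positive': P(infected) = 0.9·0.1772 / (0.9·0.1772 + 0.75·0.8228) ≈ 0.2054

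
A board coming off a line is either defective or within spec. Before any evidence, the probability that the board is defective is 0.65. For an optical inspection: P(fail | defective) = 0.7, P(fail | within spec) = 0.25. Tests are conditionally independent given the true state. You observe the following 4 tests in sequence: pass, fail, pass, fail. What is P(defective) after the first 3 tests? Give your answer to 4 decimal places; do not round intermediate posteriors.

After 'pass': P(defective) = 0.3·0.6500 / (0.3·0.6500 + 0.75·0.3500) ≈ 0.4262
After 'fail': P(defective) = 0.7·0.4262 / (0.7·0.4262 + 0.25·0.5738) ≈ 0.6753
After 'pass': P(defective) = 0.3·0.6753 / (0.3·0.6753 + 0.75·0.3247) ≈ 0.4541

0.4541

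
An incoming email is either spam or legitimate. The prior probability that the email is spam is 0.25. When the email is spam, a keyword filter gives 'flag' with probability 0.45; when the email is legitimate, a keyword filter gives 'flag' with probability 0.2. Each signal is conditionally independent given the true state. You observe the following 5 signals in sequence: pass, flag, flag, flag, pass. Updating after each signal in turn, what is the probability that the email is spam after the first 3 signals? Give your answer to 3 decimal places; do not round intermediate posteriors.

0.537

After 'pass': P(spam) = 0.55·0.2500 / (0.55·0.2500 + 0.8·0.7500) ≈ 0.1864
After 'flag': P(spam) = 0.45·0.1864 / (0.45·0.1864 + 0.2·0.8136) ≈ 0.3402
After 'flag': P(spam) = 0.45·0.3402 / (0.45·0.3402 + 0.2·0.6598) ≈ 0.5371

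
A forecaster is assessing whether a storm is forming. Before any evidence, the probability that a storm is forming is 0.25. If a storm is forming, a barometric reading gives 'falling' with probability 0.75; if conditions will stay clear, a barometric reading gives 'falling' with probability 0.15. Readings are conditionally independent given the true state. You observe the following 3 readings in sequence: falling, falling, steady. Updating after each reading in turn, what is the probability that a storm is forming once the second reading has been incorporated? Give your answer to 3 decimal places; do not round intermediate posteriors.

After 'falling': P(storm) = 0.75·0.2500 / (0.75·0.2500 + 0.15·0.7500) ≈ 0.6250
After 'falling': P(storm) = 0.75·0.6250 / (0.75·0.6250 + 0.15·0.3750) ≈ 0.8929

0.893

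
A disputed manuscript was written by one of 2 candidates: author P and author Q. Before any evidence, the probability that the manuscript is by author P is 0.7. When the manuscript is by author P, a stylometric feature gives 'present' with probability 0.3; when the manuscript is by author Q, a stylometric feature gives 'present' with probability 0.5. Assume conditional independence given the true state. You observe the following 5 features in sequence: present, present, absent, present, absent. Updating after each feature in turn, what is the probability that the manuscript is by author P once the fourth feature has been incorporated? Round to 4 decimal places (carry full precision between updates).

After 'present': P(author P) = 0.3·0.7000 / (0.3·0.7000 + 0.5·0.3000) ≈ 0.5833
After 'present': P(author P) = 0.3·0.5833 / (0.3·0.5833 + 0.5·0.4167) ≈ 0.4565
After 'absent': P(author P) = 0.7·0.4565 / (0.7·0.4565 + 0.5·0.5435) ≈ 0.5404
After 'present': P(author P) = 0.3·0.5404 / (0.3·0.5404 + 0.5·0.4596) ≈ 0.4137

0.4137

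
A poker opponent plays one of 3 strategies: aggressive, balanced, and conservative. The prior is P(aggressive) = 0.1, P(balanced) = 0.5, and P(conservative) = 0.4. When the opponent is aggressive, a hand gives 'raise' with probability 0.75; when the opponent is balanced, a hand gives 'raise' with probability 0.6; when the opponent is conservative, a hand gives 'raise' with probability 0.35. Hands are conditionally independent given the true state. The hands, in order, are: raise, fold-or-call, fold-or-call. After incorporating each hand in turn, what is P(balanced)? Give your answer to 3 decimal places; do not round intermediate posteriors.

After 'raise': normaliser = 0.75·0.1000 + 0.6·0.5000 + 0.35·0.4000; P(aggressive) ≈ 0.1456, P(balanced) ≈ 0.5825, P(conservative) ≈ 0.2718
After 'fold-or-call': normaliser = 0.25·0.1456 + 0.4·0.5825 + 0.65·0.2718; P(aggressive) ≈ 0.0816, P(balanced) ≈ 0.5223, P(conservative) ≈ 0.3961
After 'fold-or-call': normaliser = 0.25·0.0816 + 0.4·0.5223 + 0.65·0.3961; P(aggressive) ≈ 0.0419, P(balanced) ≈ 0.4292, P(conservative) ≈ 0.5289

0.429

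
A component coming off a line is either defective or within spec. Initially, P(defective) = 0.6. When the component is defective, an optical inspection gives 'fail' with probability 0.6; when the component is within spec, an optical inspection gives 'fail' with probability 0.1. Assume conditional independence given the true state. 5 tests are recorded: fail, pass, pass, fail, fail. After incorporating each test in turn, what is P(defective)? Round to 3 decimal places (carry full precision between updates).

After 'fail': P(defective) = 0.6·0.6000 / (0.6·0.6000 + 0.1·0.4000) ≈ 0.9000
After 'pass': P(defective) = 0.4·0.9000 / (0.4·0.9000 + 0.9·0.1000) ≈ 0.8000
After 'pass': P(defective) = 0.4·0.8000 / (0.4·0.8000 + 0.9·0.2000) ≈ 0.6400
After 'fail': P(defective) = 0.6·0.6400 / (0.6·0.6400 + 0.1·0.3600) ≈ 0.9143
After 'fail': P(defective) = 0.6·0.9143 / (0.6·0.9143 + 0.1·0.0857) ≈ 0.9846

0.985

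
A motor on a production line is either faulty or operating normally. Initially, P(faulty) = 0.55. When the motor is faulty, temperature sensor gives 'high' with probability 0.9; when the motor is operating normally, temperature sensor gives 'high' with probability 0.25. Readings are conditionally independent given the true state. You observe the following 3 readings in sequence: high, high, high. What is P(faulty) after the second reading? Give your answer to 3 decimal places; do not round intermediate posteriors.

0.941

After 'high': P(faulty) = 0.9·0.5500 / (0.9·0.5500 + 0.25·0.4500) ≈ 0.8148
After 'high': P(faulty) = 0.9·0.8148 / (0.9·0.8148 + 0.25·0.1852) ≈ 0.9406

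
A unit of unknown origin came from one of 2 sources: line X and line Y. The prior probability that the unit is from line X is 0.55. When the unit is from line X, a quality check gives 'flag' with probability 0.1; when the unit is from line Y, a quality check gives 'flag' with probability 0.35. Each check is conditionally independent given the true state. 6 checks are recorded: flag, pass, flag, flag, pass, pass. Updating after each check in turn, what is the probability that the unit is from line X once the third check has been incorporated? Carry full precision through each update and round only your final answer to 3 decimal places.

0.121

After 'flag': P(line X) = 0.1·0.5500 / (0.1·0.5500 + 0.35·0.4500) ≈ 0.2588
After 'pass': P(line X) = 0.9·0.2588 / (0.9·0.2588 + 0.65·0.7412) ≈ 0.3259
After 'flag': P(line X) = 0.1·0.3259 / (0.1·0.3259 + 0.35·0.6741) ≈ 0.1214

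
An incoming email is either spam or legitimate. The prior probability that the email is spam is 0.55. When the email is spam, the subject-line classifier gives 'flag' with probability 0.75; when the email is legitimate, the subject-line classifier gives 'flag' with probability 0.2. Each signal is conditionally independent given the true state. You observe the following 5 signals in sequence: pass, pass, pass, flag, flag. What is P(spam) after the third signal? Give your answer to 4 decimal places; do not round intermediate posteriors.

After 'pass': P(spam) = 0.25·0.5500 / (0.25·0.5500 + 0.8·0.4500) ≈ 0.2764
After 'pass': P(spam) = 0.25·0.2764 / (0.25·0.2764 + 0.8·0.7236) ≈ 0.1066
After 'pass': P(spam) = 0.25·0.1066 / (0.25·0.1066 + 0.8·0.8934) ≈ 0.0360

0.0360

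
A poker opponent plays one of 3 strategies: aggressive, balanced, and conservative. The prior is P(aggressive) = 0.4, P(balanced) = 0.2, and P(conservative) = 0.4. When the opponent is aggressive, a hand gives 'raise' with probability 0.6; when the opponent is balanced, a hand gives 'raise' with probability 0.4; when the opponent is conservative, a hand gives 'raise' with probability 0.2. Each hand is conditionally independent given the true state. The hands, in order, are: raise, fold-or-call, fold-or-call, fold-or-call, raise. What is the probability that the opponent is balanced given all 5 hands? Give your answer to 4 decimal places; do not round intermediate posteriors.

0.2842

After 'raise': normaliser = 0.6·0.4000 + 0.4·0.2000 + 0.2·0.4000; P(aggressive) ≈ 0.6000, P(balanced) ≈ 0.2000, P(conservative) ≈ 0.2000
After 'fold-or-call': normaliser = 0.4·0.6000 + 0.6·0.2000 + 0.8·0.2000; P(aggressive) ≈ 0.4615, P(balanced) ≈ 0.2308, P(conservative) ≈ 0.3077
After 'fold-or-call': normaliser = 0.4·0.4615 + 0.6·0.2308 + 0.8·0.3077; P(aggressive) ≈ 0.3243, P(balanced) ≈ 0.2432, P(conservative) ≈ 0.4324
After 'fold-or-call': normaliser = 0.4·0.3243 + 0.6·0.2432 + 0.8·0.4324; P(aggressive) ≈ 0.2087, P(balanced) ≈ 0.2348, P(conservative) ≈ 0.5565
After 'raise': normaliser = 0.6·0.2087 + 0.4·0.2348 + 0.2·0.5565; P(aggressive) ≈ 0.3789, P(balanced) ≈ 0.2842, P(conservative) ≈ 0.3368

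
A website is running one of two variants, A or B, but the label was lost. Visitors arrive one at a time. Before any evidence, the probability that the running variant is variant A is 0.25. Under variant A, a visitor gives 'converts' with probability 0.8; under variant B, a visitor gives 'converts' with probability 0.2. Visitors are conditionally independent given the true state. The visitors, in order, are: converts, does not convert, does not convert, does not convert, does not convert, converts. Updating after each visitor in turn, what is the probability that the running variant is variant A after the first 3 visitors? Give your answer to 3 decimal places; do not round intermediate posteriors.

0.077

Each posterior becomes the prior for the next update.
After 'converts': P(A) = 0.8·0.2500 / (0.8·0.2500 + 0.2·0.7500) ≈ 0.5714
After 'does not convert': P(A) = 0.2·0.5714 / (0.2·0.5714 + 0.8·0.4286) ≈ 0.2500
After 'does not convert': P(A) = 0.2·0.2500 / (0.2·0.2500 + 0.8·0.7500) ≈ 0.0769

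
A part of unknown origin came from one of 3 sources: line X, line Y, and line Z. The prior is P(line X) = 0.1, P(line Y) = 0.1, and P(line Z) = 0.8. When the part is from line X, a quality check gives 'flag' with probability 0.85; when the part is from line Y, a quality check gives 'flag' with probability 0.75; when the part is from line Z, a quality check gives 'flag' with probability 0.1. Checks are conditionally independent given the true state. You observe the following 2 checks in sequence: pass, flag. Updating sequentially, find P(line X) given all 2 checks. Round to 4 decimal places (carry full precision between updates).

After 'pass': normaliser = 0.15·0.1000 + 0.25·0.1000 + 0.9·0.8000; P(line X) ≈ 0.0197, P(line Y) ≈ 0.0329, P(line Z) ≈ 0.9474
After 'flag': normaliser = 0.85·0.0197 + 0.75·0.0329 + 0.1·0.9474; P(line X) ≈ 0.1232, P(line Y) ≈ 0.1812, P(line Z) ≈ 0.6957

0.1232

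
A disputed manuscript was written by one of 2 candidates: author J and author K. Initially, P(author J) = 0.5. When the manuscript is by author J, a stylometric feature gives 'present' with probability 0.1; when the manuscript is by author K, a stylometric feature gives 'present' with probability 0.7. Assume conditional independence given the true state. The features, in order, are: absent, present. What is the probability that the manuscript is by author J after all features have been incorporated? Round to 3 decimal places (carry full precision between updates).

0.300

After 'absent': P(author J) = 0.9·0.5000 / (0.9·0.5000 + 0.3·0.5000) ≈ 0.7500
After 'present': P(author J) = 0.1·0.7500 / (0.1·0.7500 + 0.7·0.2500) ≈ 0.3000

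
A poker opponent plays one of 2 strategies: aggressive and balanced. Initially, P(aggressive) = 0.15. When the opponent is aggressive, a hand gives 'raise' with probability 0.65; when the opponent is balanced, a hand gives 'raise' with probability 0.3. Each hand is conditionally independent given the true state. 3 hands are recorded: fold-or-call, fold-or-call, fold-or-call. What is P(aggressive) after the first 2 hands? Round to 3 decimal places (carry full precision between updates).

0.042

Each posterior becomes the prior for the next update.
After 'fold-or-call': P(aggressive) = 0.35·0.1500 / (0.35·0.1500 + 0.7·0.8500) ≈ 0.0811
After 'fold-or-call': P(aggressive) = 0.35·0.0811 / (0.35·0.0811 + 0.7·0.9189) ≈ 0.0423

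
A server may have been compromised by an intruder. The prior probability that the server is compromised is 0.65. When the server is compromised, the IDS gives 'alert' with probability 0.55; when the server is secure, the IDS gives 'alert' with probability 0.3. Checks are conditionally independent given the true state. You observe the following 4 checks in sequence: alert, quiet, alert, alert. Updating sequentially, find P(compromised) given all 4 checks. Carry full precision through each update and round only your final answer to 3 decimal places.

Apply Bayes' rule sequentially, carrying P(compromised) forward.
After 'alert': P(compromised) = 0.55·0.6500 / (0.55·0.6500 + 0.3·0.3500) ≈ 0.7730
After 'quiet': P(compromised) = 0.45·0.7730 / (0.45·0.7730 + 0.7·0.2270) ≈ 0.6864
After 'alert': P(compromised) = 0.55·0.6864 / (0.55·0.6864 + 0.3·0.3136) ≈ 0.8005
After 'alert': P(compromised) = 0.55·0.8005 / (0.55·0.8005 + 0.3·0.1995) ≈ 0.8803

0.880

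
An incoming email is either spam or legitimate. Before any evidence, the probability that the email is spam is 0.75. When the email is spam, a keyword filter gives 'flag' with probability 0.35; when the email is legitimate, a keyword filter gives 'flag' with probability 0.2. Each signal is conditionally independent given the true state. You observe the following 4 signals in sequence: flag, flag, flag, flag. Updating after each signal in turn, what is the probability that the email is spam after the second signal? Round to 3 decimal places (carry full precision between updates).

After 'flag': P(spam) = 0.35·0.7500 / (0.35·0.7500 + 0.2·0.2500) ≈ 0.8400
After 'flag': P(spam) = 0.35·0.8400 / (0.35·0.8400 + 0.2·0.1600) ≈ 0.9018

0.902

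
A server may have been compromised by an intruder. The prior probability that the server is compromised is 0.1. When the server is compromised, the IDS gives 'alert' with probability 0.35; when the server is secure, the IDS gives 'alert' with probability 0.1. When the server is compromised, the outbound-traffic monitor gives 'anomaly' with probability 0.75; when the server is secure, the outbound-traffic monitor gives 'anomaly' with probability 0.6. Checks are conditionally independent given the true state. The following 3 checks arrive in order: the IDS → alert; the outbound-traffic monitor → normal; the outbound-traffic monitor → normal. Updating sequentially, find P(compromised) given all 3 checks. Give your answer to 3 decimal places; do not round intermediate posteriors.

Each posterior becomes the prior for the next update.
After the IDS='alert': P(compromised) = 0.35·0.1000 / (0.35·0.1000 + 0.1·0.9000) ≈ 0.2800
After the outbound-traffic monitor='normal': P(compromised) = 0.25·0.2800 / (0.25·0.2800 + 0.4·0.7200) ≈ 0.1955
After the outbound-traffic monitor='normal': P(compromised) = 0.25·0.1955 / (0.25·0.1955 + 0.4·0.8045) ≈ 0.1319

0.132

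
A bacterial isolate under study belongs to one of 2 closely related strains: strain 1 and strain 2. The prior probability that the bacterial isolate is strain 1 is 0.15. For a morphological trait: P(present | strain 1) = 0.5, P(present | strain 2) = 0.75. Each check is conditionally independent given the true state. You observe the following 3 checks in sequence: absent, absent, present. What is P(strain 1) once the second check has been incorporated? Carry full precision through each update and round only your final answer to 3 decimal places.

0.414

After 'absent': P(strain 1) = 0.5·0.1500 / (0.5·0.1500 + 0.25·0.8500) ≈ 0.2609
After 'absent': P(strain 1) = 0.5·0.2609 / (0.5·0.2609 + 0.25·0.7391) ≈ 0.4138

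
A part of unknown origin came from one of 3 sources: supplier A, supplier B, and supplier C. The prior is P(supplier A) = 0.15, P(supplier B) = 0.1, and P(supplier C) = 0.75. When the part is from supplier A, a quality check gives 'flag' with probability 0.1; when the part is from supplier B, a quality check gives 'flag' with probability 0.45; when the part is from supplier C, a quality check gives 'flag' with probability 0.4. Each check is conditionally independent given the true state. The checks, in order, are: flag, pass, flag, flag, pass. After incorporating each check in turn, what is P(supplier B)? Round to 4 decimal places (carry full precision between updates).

After 'flag': normaliser = 0.1·0.1500 + 0.45·0.1000 + 0.4·0.7500; P(supplier A) ≈ 0.0417, P(supplier B) ≈ 0.1250, P(supplier C) ≈ 0.8333
After 'pass': normaliser = 0.9·0.0417 + 0.55·0.1250 + 0.6·0.8333; P(supplier A) ≈ 0.0619, P(supplier B) ≈ 0.1134, P(supplier C) ≈ 0.8247
After 'flag': normaliser = 0.1·0.0619 + 0.45·0.1134 + 0.4·0.8247; P(supplier A) ≈ 0.0160, P(supplier B) ≈ 0.1318, P(supplier C) ≈ 0.8522
After 'flag': normaliser = 0.1·0.0160 + 0.45·0.1318 + 0.4·0.8522; P(supplier A) ≈ 0.0040, P(supplier B) ≈ 0.1476, P(supplier C) ≈ 0.8484
After 'pass': normaliser = 0.9·0.0040 + 0.55·0.1476 + 0.6·0.8484; P(supplier A) ≈ 0.0060, P(supplier B) ≈ 0.1367, P(supplier C) ≈ 0.8572

0.1367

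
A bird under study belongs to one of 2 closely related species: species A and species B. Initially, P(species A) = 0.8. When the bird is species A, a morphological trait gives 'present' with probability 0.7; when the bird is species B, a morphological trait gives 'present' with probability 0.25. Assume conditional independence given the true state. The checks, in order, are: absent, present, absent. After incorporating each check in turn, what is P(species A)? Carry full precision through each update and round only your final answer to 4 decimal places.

After 'absent': P(species A) = 0.3·0.8000 / (0.3·0.8000 + 0.75·0.2000) ≈ 0.6154
After 'present': P(species A) = 0.7·0.6154 / (0.7·0.6154 + 0.25·0.3846) ≈ 0.8175
After 'absent': P(species A) = 0.3·0.8175 / (0.3·0.8175 + 0.75·0.1825) ≈ 0.6418

0.6418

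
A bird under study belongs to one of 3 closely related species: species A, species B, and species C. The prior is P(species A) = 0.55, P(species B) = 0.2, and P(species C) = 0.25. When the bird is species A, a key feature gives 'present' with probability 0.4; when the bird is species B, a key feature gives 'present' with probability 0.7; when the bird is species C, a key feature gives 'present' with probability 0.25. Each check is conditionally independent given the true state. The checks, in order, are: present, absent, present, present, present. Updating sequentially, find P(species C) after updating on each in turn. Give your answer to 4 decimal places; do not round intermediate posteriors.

After 'present': normaliser = 0.4·0.5500 + 0.7·0.2000 + 0.25·0.2500; P(species A) ≈ 0.5207, P(species B) ≈ 0.3314, P(species C) ≈ 0.1479
After 'absent': normaliser = 0.6·0.5207 + 0.3·0.3314 + 0.75·0.1479; P(species A) ≈ 0.5976, P(species B) ≈ 0.1902, P(species C) ≈ 0.2122
After 'present': normaliser = 0.4·0.5976 + 0.7·0.1902 + 0.25·0.2122; P(species A) ≈ 0.5622, P(species B) ≈ 0.3130, P(species C) ≈ 0.1248
After 'present': normaliser = 0.4·0.5622 + 0.7·0.3130 + 0.25·0.1248; P(species A) ≈ 0.4732, P(species B) ≈ 0.4611, P(species C) ≈ 0.0656
After 'present': normaliser = 0.4·0.4732 + 0.7·0.4611 + 0.25·0.0656; P(species A) ≈ 0.3582, P(species B) ≈ 0.6108, P(species C) ≈ 0.0311

0.0311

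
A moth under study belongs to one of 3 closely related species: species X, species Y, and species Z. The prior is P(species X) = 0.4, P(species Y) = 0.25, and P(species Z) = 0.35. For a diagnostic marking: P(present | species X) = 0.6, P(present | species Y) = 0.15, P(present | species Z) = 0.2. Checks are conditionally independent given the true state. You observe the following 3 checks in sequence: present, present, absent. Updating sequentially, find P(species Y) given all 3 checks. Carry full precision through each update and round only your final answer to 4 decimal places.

0.0650

Apply Bayes' rule sequentially, carrying P(species Y) forward.
After 'present': normaliser = 0.6·0.4000 + 0.15·0.2500 + 0.2·0.3500; P(species X) ≈ 0.6906, P(species Y) ≈ 0.1079, P(species Z) ≈ 0.2014
After 'present': normaliser = 0.6·0.6906 + 0.15·0.1079 + 0.2·0.2014; P(species X) ≈ 0.8801, P(species Y) ≈ 0.0344, P(species Z) ≈ 0.0856
After 'absent': normaliser = 0.4·0.8801 + 0.85·0.0344 + 0.8·0.0856; P(species X) ≈ 0.7828, P(species Y) ≈ 0.0650, P(species Z) ≈ 0.1522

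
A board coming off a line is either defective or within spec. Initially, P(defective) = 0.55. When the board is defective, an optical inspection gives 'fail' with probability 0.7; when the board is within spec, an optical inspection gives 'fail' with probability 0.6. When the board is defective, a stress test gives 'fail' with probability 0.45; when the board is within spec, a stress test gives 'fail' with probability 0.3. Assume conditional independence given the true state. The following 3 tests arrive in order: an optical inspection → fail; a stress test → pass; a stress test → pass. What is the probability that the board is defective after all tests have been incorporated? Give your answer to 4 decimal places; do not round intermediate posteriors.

0.4682

Each posterior becomes the prior for the next update.
After an optical inspection='fail': P(defective) = 0.7·0.5500 / (0.7·0.5500 + 0.6·0.4500) ≈ 0.5878
After a stress test='pass': P(defective) = 0.55·0.5878 / (0.55·0.5878 + 0.7·0.4122) ≈ 0.5284
After a stress test='pass': P(defective) = 0.55·0.5284 / (0.55·0.5284 + 0.7·0.4716) ≈ 0.4682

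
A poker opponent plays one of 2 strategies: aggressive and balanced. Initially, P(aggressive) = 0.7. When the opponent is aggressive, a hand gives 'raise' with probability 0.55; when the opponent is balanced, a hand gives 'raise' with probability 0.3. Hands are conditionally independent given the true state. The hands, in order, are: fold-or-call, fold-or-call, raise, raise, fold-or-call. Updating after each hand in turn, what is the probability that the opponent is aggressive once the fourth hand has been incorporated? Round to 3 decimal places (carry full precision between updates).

0.764

After 'fold-or-call': P(aggressive) = 0.45·0.7000 / (0.45·0.7000 + 0.7·0.3000) ≈ 0.6000
After 'fold-or-call': P(aggressive) = 0.45·0.6000 / (0.45·0.6000 + 0.7·0.4000) ≈ 0.4909
After 'raise': P(aggressive) = 0.55·0.4909 / (0.55·0.4909 + 0.3·0.5091) ≈ 0.6387
After 'raise': P(aggressive) = 0.55·0.6387 / (0.55·0.6387 + 0.3·0.3613) ≈ 0.7642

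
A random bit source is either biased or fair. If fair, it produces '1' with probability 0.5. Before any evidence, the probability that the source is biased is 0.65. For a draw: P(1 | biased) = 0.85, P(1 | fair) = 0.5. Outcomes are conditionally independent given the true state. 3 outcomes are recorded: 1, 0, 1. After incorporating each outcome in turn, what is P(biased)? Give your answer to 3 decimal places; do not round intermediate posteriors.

0.617

After '1': P(biased) = 0.85·0.6500 / (0.85·0.6500 + 0.5·0.3500) ≈ 0.7595
After '0': P(biased) = 0.15·0.7595 / (0.15·0.7595 + 0.5·0.2405) ≈ 0.4864
After '1': P(biased) = 0.85·0.4864 / (0.85·0.4864 + 0.5·0.5136) ≈ 0.6169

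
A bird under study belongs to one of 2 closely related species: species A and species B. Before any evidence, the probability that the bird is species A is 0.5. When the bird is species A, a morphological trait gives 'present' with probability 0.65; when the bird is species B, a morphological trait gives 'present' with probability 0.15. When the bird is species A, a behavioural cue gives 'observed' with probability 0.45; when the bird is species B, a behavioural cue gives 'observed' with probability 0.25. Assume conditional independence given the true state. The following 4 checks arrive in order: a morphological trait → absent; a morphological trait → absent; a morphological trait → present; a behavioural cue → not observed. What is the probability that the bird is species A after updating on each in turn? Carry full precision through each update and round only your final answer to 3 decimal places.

After a morphological trait='absent': P(species A) = 0.35·0.5000 / (0.35·0.5000 + 0.85·0.5000) ≈ 0.2917
After a morphological trait='absent': P(species A) = 0.35·0.2917 / (0.35·0.2917 + 0.85·0.7083) ≈ 0.1450
After a morphological trait='present': P(species A) = 0.65·0.1450 / (0.65·0.1450 + 0.15·0.8550) ≈ 0.4235
After a behavioural cue='not observed': P(species A) = 0.55·0.4235 / (0.55·0.4235 + 0.75·0.5765) ≈ 0.3501

0.350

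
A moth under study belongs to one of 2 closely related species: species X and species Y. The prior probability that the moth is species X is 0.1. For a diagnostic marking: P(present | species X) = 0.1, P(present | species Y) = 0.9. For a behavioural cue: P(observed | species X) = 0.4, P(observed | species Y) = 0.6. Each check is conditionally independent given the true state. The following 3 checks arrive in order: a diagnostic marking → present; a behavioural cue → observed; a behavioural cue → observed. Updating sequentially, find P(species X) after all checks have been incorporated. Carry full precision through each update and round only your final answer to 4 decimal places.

0.0055

Each posterior becomes the prior for the next update.
After a diagnostic marking='present': P(species X) = 0.1·0.1000 / (0.1·0.1000 + 0.9·0.9000) ≈ 0.0122
After a behavioural cue='observed': P(species X) = 0.4·0.0122 / (0.4·0.0122 + 0.6·0.9878) ≈ 0.0082
After a behavioural cue='observed': P(species X) = 0.4·0.0082 / (0.4·0.0082 + 0.6·0.9918) ≈ 0.0055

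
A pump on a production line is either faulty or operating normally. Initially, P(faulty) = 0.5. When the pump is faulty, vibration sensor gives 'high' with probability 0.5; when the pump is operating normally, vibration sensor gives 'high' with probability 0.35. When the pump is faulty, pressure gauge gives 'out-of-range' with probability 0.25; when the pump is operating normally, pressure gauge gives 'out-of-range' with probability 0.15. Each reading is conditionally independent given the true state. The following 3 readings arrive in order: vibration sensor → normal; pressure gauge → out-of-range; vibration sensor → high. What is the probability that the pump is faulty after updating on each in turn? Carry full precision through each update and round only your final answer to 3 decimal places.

After vibration sensor='normal': P(faulty) = 0.5·0.5000 / (0.5·0.5000 + 0.65·0.5000) ≈ 0.4348
After pressure gauge='out-of-range': P(faulty) = 0.25·0.4348 / (0.25·0.4348 + 0.15·0.5652) ≈ 0.5618
After vibration sensor='high': P(faulty) = 0.5·0.5618 / (0.5·0.5618 + 0.35·0.4382) ≈ 0.6468

0.647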